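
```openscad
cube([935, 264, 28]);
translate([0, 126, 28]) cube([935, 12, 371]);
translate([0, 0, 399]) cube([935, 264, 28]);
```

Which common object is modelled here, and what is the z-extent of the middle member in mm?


An I-beam. The web height is 371 mm.

Two wide flanges with a thin centred web — an I-beam. Overall 427 mm minus two 28 mm flanges gives a web of 427 − 2·28 = 371 mm.


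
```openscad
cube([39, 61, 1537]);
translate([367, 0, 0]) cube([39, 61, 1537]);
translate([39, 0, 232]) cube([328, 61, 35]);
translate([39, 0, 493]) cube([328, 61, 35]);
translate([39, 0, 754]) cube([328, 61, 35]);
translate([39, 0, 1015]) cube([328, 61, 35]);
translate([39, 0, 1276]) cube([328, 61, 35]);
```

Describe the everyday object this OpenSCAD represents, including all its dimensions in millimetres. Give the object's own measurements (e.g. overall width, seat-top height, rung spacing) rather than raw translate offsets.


A straight ladder. Two 39×61 mm vertical rails, 1537 mm tall, stand 406 mm apart (outside-to-outside) with their front faces coplanar on the −y side. 5 rungs, each 61 mm deep and 35 mm tall, span between the inner faces of the rails, front faces flush with the rails. The lowest rung's underside is at z = 232 mm and rungs are spaced 261 mm apart (underside to underside).


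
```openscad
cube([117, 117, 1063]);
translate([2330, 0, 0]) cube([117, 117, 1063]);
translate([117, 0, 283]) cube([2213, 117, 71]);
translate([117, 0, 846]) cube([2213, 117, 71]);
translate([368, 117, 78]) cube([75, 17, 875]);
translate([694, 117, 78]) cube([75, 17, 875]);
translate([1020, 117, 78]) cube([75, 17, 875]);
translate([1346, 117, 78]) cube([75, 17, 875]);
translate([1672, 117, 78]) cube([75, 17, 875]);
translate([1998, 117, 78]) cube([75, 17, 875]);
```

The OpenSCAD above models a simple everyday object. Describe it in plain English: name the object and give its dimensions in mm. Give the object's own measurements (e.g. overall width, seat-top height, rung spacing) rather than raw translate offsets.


A fence section. Two 117×117 mm posts, 1063 mm tall, stand on the floor with a clear span of 2213 mm between their inner faces. Two horizontal rails of 117×71 mm section span the gap between the posts with their undersides at z = 283 mm and z = 846 mm, flush with the posts' −y face. 6 pickets, each 75 mm wide, 17 mm thick and 875 mm tall, are fixed to the +y face of the rails with their bottoms at z = 78 mm, spaced across the span with a 251 mm gap after the −x post and between neighbouring pickets, with 257 mm left before the +x post.


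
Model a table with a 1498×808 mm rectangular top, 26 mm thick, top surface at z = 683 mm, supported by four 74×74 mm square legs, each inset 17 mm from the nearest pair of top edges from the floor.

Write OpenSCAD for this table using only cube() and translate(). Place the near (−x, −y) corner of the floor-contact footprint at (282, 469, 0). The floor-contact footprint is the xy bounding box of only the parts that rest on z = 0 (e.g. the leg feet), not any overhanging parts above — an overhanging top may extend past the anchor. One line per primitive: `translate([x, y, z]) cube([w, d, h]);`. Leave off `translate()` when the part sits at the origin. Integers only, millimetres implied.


translate([265, 452, 657]) cube([1498, 808, 26]);
translate([282, 469, 0]) cube([74, 74, 657]);
translate([1672, 469, 0]) cube([74, 74, 657]);
translate([282, 1169, 0]) cube([74, 74, 657]);
translate([1672, 1169, 0]) cube([74, 74, 657]);


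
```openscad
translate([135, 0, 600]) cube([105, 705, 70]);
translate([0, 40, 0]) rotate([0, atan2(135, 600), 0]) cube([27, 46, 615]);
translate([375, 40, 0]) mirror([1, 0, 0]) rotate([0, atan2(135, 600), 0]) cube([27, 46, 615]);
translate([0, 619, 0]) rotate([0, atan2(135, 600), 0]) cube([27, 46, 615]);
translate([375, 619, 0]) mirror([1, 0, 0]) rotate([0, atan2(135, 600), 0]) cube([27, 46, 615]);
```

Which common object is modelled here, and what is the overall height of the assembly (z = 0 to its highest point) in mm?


A sawhorse. The overall height is 670 mm.

A beam across two mirrored pairs of raked legs — a sawhorse. The beam's underside is at z = 600 (matching the legs' vertical rise in atan2(135, 600)) and the beam is 70 mm tall, so its top is at 600 + 70 = 670 mm. The raked legs top out at the beam's underside, so that is the highest point.


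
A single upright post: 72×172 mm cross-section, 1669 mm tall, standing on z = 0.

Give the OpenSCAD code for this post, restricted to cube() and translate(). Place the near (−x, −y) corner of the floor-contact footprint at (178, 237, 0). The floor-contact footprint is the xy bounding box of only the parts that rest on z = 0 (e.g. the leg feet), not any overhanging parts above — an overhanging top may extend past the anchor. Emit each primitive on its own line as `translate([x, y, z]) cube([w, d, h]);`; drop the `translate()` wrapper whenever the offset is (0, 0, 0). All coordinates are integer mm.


translate([178, 237, 0]) cube([72, 172, 1669]);


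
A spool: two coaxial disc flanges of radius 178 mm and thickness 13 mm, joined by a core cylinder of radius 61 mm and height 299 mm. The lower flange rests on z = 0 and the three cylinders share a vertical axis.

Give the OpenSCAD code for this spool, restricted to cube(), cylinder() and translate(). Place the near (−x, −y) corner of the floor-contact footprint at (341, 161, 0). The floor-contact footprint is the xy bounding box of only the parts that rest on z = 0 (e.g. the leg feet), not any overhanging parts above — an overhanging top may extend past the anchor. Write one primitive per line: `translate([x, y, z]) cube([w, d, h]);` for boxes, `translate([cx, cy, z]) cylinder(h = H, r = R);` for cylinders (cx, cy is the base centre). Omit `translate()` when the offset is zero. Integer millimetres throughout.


translate([519, 339, 0]) cylinder(h = 13, r = 178);
translate([519, 339, 13]) cylinder(h = 299, r = 61);
translate([519, 339, 312]) cylinder(h = 13, r = 178);


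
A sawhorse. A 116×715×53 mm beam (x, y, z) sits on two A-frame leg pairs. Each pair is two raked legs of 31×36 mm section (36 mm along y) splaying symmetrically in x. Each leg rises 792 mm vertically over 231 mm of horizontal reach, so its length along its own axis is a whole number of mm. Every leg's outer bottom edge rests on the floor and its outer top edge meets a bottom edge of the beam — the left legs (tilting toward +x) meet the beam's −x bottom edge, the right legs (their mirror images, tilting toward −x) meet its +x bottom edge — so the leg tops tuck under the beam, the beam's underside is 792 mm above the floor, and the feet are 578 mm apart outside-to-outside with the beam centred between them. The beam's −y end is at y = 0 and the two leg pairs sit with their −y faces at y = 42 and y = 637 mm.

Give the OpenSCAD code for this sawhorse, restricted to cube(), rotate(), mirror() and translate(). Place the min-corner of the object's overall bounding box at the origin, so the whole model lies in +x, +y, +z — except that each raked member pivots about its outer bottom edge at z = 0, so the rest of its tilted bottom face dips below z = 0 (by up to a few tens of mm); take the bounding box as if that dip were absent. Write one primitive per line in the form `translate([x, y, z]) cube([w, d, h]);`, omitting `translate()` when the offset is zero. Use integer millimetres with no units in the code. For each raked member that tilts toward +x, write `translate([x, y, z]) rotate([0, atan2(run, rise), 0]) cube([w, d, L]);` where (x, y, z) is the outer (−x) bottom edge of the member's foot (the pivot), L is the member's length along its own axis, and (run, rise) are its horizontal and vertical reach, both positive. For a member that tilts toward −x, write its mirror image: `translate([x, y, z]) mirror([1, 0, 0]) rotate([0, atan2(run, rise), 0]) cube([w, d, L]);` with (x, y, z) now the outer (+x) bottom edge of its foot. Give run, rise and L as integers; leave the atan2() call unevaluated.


// leg length = √(231² + 792²) = 825
// right-leg outer foot x = 2·231 + 116 = 578
// beam min-corner = (231, 0, 792)
translate([231, 0, 792]) cube([116, 715, 53]);
translate([0, 42, 0]) rotate([0, atan2(231, 792), 0]) cube([31, 36, 825]);
translate([578, 42, 0]) mirror([1, 0, 0]) rotate([0, atan2(231, 792), 0]) cube([31, 36, 825]);
translate([0, 637, 0]) rotate([0, atan2(231, 792), 0]) cube([31, 36, 825]);
translate([578, 637, 0]) mirror([1, 0, 0]) rotate([0, atan2(231, 792), 0]) cube([31, 36, 825]);


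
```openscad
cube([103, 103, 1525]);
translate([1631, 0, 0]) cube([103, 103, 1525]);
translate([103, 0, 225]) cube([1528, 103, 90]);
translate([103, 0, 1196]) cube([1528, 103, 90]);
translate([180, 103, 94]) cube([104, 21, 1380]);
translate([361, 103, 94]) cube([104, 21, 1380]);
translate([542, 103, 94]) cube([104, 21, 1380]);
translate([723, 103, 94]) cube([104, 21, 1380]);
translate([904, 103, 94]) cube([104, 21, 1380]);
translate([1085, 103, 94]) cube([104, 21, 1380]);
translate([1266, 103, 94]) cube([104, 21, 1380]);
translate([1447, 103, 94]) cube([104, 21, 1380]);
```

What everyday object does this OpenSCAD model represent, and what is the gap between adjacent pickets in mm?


A fence section. The picket gap is 77 mm.

Two posts, two rails, 8 pickets — a fence section. Span 1528 mm holds 8 pickets of 104 mm with 9 equal gaps: ⌊(1528 − 8·104) / 9⌋ = 77 mm.


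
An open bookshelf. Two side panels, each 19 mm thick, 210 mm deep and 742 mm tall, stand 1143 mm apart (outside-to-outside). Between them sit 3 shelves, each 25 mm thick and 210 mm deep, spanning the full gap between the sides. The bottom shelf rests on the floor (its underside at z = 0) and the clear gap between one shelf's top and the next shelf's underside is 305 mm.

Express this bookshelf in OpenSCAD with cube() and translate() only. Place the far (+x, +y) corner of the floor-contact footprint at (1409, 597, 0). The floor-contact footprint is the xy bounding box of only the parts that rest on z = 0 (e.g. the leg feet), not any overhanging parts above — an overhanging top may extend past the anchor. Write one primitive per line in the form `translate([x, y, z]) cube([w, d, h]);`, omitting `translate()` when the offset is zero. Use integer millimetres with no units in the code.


translate([266, 387, 0]) cube([19, 210, 742]);
translate([1390, 387, 0]) cube([19, 210, 742]);
translate([285, 387, 0]) cube([1105, 210, 25]);
translate([285, 387, 330]) cube([1105, 210, 25]);
translate([285, 387, 660]) cube([1105, 210, 25]);


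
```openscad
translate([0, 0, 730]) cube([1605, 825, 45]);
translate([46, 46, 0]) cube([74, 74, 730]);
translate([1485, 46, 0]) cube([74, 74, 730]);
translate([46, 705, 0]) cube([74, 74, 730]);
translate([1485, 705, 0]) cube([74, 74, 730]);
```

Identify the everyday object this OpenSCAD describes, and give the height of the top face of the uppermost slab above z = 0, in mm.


A table. The table height is 775 mm.

A 1605×825×45 slab sits at z = 730 on four 74 mm square posts — a table. The top surface is at 730 + 45 = 775 mm.


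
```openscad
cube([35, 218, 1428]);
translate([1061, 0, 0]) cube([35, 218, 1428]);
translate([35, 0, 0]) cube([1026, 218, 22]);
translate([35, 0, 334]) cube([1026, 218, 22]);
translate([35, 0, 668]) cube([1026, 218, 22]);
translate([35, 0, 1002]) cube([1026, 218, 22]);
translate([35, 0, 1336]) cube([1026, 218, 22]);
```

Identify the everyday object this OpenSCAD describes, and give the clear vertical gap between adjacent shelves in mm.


A bookshelf. The clear shelf gap is 312 mm.

Two tall side panels with 5 horizontal boards between them — a bookshelf. The first two shelf undersides are at z = 0 and z = 334; with shelf thickness 22, the clear gap is 334 − 0 − 22 = 312 mm.


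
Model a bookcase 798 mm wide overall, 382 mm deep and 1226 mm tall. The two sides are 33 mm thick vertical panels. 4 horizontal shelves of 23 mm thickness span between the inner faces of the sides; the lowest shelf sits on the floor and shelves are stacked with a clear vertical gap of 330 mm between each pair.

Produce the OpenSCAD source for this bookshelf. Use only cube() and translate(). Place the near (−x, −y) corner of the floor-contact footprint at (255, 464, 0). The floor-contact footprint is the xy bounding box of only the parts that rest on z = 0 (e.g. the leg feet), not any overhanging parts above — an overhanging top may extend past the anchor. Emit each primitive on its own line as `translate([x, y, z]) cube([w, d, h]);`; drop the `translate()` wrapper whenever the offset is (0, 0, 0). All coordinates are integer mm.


translate([255, 464, 0]) cube([33, 382, 1226]);
translate([1020, 464, 0]) cube([33, 382, 1226]);
translate([288, 464, 0]) cube([732, 382, 23]);
translate([288, 464, 353]) cube([732, 382, 23]);
translate([288, 464, 706]) cube([732, 382, 23]);
translate([288, 464, 1059]) cube([732, 382, 23]);


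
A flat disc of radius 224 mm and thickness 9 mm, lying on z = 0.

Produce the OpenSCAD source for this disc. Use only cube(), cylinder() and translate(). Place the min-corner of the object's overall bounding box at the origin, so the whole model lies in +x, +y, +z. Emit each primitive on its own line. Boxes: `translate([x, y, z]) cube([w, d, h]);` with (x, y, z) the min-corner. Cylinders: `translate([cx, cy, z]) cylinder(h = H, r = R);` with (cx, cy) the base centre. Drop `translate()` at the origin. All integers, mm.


translate([224, 224, 0]) cylinder(h = 9, r = 224);


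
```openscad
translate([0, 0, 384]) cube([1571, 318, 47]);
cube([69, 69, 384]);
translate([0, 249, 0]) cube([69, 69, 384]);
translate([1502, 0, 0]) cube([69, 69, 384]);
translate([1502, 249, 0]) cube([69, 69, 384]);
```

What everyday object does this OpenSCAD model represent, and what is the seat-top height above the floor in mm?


A bench. The seat-top height is 431 mm.

A long slab on four corner posts — a bench. The slab sits at z = 384 with thickness 47, so the top is 384 + 47 = 431 mm.


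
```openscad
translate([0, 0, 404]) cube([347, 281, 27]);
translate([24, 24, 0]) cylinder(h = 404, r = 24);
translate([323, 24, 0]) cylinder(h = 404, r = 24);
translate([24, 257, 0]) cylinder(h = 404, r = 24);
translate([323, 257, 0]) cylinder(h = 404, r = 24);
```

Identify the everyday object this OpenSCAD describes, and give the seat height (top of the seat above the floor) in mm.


A stool. The seat height is 431 mm.

A 347×281×27 slab at z = 404 on four corner cylinders — a stool. The seat top is 404 + 27 = 431 mm.


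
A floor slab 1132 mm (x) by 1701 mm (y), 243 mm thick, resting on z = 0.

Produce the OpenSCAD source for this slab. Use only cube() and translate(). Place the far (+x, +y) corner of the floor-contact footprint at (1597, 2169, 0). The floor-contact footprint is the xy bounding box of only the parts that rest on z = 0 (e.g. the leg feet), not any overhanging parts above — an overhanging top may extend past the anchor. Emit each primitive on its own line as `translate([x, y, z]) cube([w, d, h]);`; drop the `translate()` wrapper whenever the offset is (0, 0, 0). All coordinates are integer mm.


translate([465, 468, 0]) cube([1132, 1701, 243]);


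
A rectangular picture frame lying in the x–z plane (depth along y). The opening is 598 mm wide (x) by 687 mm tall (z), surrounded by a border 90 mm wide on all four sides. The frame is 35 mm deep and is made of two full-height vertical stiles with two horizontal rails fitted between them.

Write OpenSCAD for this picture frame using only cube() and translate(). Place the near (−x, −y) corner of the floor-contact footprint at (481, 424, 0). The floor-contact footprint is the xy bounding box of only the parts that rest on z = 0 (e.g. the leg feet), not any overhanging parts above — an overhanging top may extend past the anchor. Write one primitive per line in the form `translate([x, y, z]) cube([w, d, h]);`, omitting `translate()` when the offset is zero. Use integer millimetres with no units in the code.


translate([481, 424, 0]) cube([90, 35, 867]);
translate([1169, 424, 0]) cube([90, 35, 867]);
translate([571, 424, 0]) cube([598, 35, 90]);
translate([571, 424, 777]) cube([598, 35, 90]);


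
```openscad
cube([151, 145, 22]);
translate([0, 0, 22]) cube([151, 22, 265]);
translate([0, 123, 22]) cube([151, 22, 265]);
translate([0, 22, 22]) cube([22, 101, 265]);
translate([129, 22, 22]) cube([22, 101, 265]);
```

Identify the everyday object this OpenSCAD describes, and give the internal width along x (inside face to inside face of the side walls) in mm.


An open box. The internal width is 107 mm.

A 151×145 base slab with four walls standing on it — an open box. The base is 151 mm wide and the walls are 22 mm thick, so the internal width is 151 − 2 × 22 = 107 mm.


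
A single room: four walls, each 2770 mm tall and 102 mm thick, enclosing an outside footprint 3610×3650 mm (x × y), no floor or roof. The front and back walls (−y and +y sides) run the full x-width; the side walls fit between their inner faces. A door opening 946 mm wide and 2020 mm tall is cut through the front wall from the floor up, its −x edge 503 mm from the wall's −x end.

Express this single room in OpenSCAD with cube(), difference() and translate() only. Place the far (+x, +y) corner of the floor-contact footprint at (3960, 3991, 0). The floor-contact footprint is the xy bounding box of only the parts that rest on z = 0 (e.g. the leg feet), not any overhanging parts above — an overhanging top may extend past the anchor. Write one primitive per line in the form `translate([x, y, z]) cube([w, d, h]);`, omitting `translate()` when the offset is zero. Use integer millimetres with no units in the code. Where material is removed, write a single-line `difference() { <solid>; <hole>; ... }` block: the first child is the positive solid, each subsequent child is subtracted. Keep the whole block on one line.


difference() { translate([350, 341, 0]) cube([3610, 102, 2770]); translate([853, 341, 0]) cube([946, 102, 2020]); }
translate([350, 3889, 0]) cube([3610, 102, 2770]);
translate([350, 443, 0]) cube([102, 3446, 2770]);
translate([3858, 443, 0]) cube([102, 3446, 2770]);


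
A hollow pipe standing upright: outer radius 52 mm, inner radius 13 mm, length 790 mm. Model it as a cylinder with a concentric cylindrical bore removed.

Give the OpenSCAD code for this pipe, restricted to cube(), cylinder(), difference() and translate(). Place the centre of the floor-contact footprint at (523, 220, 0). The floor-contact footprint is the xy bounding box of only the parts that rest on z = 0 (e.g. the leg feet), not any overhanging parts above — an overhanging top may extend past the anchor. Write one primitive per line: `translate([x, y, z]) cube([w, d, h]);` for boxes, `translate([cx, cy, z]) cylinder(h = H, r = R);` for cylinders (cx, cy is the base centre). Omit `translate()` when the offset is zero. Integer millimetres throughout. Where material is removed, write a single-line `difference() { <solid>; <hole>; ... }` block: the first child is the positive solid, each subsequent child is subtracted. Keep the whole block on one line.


difference() { translate([523, 220, 0]) cylinder(h = 790, r = 52); translate([523, 220, 0]) cylinder(h = 790, r = 13); }


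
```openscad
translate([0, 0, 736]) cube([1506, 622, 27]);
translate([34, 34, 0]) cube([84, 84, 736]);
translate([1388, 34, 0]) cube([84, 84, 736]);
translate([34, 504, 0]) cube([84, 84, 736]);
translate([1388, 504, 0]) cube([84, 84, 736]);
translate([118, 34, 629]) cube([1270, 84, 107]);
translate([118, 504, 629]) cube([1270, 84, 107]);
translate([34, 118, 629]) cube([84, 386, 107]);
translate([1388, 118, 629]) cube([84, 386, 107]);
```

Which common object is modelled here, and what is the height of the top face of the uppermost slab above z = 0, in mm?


A table. The table height is 763 mm.

A 1506×622×27 slab sits at z = 736 on four 84 mm square posts — a table. The top surface is at 736 + 27 = 763 mm.


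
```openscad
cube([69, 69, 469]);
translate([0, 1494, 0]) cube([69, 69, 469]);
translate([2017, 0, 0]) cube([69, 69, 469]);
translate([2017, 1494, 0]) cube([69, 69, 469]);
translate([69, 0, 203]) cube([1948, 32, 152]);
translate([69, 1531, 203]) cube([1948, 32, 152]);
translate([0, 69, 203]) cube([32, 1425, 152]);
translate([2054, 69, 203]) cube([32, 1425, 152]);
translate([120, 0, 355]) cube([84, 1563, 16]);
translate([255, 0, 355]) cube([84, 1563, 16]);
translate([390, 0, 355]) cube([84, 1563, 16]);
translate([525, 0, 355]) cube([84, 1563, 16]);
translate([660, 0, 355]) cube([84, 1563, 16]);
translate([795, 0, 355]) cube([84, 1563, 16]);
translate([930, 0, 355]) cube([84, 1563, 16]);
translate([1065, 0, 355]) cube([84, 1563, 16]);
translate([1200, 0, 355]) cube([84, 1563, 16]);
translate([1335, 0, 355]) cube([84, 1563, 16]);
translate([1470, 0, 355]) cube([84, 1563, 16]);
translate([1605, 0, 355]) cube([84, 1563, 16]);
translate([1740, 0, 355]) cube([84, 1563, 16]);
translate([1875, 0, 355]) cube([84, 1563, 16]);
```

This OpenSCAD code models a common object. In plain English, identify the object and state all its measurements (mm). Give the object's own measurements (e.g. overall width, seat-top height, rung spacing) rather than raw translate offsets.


A bed frame 2086 mm long (x) by 1563 mm wide (y). Four 69×69 mm corner posts, 469 mm tall, at the corners of the footprint. Four rails of 32 mm thickness and 152 mm height run between adjacent posts with their undersides at z = 203 mm, their outer faces flush with the outside of the frame (the two x-running rails run between the posts' inner faces; the two y-running rails run between the posts' inner faces). 14 slats, each 84 mm wide (x) and 16 mm thick, lie across the top of the two x-running rails, running the full 1563 mm width of the frame in y; along x they sit between the end posts with a 51 mm gap after the −x posts and between neighbouring slats, leaving 58 mm before the +x posts.


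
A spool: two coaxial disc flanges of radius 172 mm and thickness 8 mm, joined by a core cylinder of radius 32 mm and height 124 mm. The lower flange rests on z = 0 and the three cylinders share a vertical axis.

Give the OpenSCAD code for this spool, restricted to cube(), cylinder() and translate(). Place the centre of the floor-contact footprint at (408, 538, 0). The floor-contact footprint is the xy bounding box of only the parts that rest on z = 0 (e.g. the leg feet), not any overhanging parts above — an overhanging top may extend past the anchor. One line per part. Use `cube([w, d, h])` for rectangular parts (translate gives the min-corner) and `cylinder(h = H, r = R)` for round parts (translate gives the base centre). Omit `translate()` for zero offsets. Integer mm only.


translate([408, 538, 0]) cylinder(h = 8, r = 172);
translate([408, 538, 8]) cylinder(h = 124, r = 32);
translate([408, 538, 132]) cylinder(h = 8, r = 172);


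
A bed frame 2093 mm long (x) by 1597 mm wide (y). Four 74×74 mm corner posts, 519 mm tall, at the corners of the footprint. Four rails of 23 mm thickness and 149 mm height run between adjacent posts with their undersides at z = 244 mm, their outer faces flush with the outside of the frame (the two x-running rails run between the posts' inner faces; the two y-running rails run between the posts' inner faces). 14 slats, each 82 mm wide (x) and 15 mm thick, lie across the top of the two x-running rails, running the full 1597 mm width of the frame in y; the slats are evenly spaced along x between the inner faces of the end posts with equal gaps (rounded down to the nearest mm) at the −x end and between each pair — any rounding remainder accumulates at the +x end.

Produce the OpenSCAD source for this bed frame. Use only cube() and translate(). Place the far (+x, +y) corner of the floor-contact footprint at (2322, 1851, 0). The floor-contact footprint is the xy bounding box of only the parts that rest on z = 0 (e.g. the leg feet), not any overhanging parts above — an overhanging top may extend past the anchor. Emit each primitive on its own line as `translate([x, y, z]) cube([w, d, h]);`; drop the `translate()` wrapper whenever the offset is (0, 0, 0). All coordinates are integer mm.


translate([229, 254, 0]) cube([74, 74, 519]);
translate([229, 1777, 0]) cube([74, 74, 519]);
translate([2248, 254, 0]) cube([74, 74, 519]);
translate([2248, 1777, 0]) cube([74, 74, 519]);
translate([303, 254, 244]) cube([1945, 23, 149]);
translate([303, 1828, 244]) cube([1945, 23, 149]);
translate([229, 328, 244]) cube([23, 1449, 149]);
translate([2299, 328, 244]) cube([23, 1449, 149]);
translate([356, 254, 393]) cube([82, 1597, 15]);
translate([491, 254, 393]) cube([82, 1597, 15]);
translate([626, 254, 393]) cube([82, 1597, 15]);
translate([761, 254, 393]) cube([82, 1597, 15]);
translate([896, 254, 393]) cube([82, 1597, 15]);
translate([1031, 254, 393]) cube([82, 1597, 15]);
translate([1166, 254, 393]) cube([82, 1597, 15]);
translate([1301, 254, 393]) cube([82, 1597, 15]);
translate([1436, 254, 393]) cube([82, 1597, 15]);
translate([1571, 254, 393]) cube([82, 1597, 15]);
translate([1706, 254, 393]) cube([82, 1597, 15]);
translate([1841, 254, 393]) cube([82, 1597, 15]);
translate([1976, 254, 393]) cube([82, 1597, 15]);
translate([2111, 254, 393]) cube([82, 1597, 15]);


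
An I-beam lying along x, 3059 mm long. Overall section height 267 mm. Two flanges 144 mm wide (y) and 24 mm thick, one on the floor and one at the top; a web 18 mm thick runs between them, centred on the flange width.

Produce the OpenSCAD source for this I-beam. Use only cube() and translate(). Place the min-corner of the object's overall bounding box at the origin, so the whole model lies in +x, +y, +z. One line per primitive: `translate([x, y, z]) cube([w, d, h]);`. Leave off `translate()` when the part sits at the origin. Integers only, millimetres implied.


cube([3059, 144, 24]);
translate([0, 63, 24]) cube([3059, 18, 219]);
translate([0, 0, 243]) cube([3059, 144, 24]);


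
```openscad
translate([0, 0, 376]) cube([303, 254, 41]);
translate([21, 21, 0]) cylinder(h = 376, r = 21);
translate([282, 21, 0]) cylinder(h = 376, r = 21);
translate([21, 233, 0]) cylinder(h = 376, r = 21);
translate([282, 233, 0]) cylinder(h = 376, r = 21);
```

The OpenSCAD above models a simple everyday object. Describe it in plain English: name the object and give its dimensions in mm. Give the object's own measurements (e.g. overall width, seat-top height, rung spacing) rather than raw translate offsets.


A four-legged stool. The seat is a 303×254×41 mm slab whose top surface is at z = 417 mm; four round legs, each 42 mm in diameter, run from the floor (z = 0) to the underside of the seat, each leg's axis is inset half a diameter from the nearest pair of seat edges (so the leg's bounding box is flush with the corner).


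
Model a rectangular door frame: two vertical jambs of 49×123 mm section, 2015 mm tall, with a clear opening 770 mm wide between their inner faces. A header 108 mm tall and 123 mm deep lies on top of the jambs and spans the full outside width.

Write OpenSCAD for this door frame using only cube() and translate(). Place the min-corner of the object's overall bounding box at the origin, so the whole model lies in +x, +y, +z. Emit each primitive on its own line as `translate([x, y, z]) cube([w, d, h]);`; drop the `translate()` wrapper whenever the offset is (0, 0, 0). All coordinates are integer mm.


cube([49, 123, 2015]);
translate([819, 0, 0]) cube([49, 123, 2015]);
translate([0, 0, 2015]) cube([868, 123, 108]);


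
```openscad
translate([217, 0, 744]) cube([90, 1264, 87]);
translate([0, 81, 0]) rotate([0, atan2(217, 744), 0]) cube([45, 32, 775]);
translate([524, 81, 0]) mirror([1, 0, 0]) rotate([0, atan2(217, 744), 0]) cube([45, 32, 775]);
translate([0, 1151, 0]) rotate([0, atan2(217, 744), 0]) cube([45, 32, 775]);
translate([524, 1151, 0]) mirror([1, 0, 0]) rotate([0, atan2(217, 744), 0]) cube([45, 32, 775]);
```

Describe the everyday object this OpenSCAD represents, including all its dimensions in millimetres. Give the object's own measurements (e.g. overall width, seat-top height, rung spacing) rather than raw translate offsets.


A sawhorse. A 90×1264×87 mm beam (x, y, z) sits on two A-frame leg pairs. Each pair is two raked legs of 45×32 mm section (32 mm along y) splaying symmetrically in x. Each leg rises 744 mm vertically over 217 mm of horizontal reach and is 775 mm long along its own axis. Every leg's outer bottom edge rests on the floor and its outer top edge meets a bottom edge of the beam — the left legs (tilting toward +x) meet the beam's −x bottom edge, the right legs (their mirror images, tilting toward −x) meet its +x bottom edge — so the leg tops tuck under the beam, the beam's underside is 744 mm above the floor, and the feet are 524 mm apart outside-to-outside with the beam centred between them. The two leg pairs are set in 81 mm from either end of the beam.


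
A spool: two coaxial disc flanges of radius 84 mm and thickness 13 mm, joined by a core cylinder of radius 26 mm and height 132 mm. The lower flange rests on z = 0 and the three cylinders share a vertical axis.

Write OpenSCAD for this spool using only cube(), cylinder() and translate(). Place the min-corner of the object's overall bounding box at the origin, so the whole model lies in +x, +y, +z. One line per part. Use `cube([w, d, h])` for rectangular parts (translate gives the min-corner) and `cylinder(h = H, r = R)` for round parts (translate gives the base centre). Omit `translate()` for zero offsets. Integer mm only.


translate([84, 84, 0]) cylinder(h = 13, r = 84);
translate([84, 84, 13]) cylinder(h = 132, r = 26);
translate([84, 84, 145]) cylinder(h = 13, r = 84);


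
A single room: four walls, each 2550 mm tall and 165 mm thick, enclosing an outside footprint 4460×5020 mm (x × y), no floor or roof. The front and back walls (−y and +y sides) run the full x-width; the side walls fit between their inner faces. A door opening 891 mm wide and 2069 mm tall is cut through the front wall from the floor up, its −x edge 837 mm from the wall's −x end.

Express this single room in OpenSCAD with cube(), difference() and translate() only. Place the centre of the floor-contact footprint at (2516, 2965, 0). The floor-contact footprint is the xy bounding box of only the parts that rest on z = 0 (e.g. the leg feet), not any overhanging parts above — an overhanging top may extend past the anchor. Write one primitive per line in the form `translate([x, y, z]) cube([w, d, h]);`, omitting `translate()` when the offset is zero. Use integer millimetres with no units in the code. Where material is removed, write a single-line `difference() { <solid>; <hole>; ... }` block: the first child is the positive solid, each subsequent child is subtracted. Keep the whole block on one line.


difference() { translate([286, 455, 0]) cube([4460, 165, 2550]); translate([1123, 455, 0]) cube([891, 165, 2069]); }
translate([286, 5310, 0]) cube([4460, 165, 2550]);
translate([286, 620, 0]) cube([165, 4690, 2550]);
translate([4581, 620, 0]) cube([165, 4690, 2550]);


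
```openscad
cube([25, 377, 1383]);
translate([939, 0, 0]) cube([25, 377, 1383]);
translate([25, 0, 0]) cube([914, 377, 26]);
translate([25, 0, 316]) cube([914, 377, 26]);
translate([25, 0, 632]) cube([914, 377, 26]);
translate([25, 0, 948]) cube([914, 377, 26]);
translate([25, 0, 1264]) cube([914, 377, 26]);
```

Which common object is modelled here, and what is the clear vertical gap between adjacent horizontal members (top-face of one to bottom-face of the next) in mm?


A bookshelf. The clear shelf gap is 290 mm.

Two tall side panels with 5 horizontal boards between them — a bookshelf. The first two shelf undersides are at z = 0 and z = 316; with shelf thickness 26, the clear gap is 316 − 0 − 26 = 290 mm.


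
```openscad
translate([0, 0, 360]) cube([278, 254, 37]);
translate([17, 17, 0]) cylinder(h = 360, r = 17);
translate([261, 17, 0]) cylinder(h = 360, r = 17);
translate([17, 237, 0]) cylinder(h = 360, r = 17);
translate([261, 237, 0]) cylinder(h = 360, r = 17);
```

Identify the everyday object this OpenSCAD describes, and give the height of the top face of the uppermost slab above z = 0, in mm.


A stool. The seat height is 397 mm.

A 278×254×37 slab at z = 360 on four corner cylinders — a stool. The seat top is 360 + 37 = 397 mm.


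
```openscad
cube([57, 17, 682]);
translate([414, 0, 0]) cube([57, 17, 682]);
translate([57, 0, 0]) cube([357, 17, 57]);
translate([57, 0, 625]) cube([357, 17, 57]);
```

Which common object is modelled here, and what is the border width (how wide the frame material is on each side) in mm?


A picture frame. The border width is 57 mm.

Four thin pieces enclosing a rectangular opening — a picture frame. The two full-height stiles are 682 mm tall; the top rail sits at z = 625 and is 57 mm tall, so the border above the opening is 682 − 625 = 57 mm, matching the stile x-width.


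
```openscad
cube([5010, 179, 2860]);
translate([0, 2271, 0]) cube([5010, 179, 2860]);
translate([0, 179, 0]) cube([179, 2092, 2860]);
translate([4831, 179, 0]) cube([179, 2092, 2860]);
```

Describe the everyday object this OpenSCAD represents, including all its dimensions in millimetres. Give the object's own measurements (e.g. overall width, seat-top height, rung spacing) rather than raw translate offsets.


The wall frame of a small rectangular building: four walls, each 2860 mm tall and 179 mm thick, enclosing a footprint 5010 mm (x) by 2450 mm (y) outside-to-outside, with no floor or roof. The front and back walls (the −y and +y sides) span the full width; the two side walls fit between them.


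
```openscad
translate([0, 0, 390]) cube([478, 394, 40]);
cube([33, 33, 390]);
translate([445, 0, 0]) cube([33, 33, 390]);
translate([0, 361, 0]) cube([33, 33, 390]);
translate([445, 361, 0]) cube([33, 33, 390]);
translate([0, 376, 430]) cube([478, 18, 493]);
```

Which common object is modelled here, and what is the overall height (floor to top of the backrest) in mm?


A chair. The overall height is 923 mm.

A slab on four corner posts with a tall panel at the back — a chair. The seat slab sits at z = 390 with thickness 40, and the 493 mm backrest starts at the seat top, so the overall height is 390 + 40 + 493 = 923 mm.


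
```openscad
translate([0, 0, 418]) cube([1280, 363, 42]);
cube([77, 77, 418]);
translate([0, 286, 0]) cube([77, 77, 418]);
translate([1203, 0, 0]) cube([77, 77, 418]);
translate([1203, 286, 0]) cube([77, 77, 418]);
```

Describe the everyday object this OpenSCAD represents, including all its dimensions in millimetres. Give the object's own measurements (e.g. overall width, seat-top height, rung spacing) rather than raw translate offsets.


A bench: a 1280×363 mm seat slab, 42 mm thick, top at z = 460 mm, on four 77×77 mm square legs flush with the seat corners and standing on z = 0.


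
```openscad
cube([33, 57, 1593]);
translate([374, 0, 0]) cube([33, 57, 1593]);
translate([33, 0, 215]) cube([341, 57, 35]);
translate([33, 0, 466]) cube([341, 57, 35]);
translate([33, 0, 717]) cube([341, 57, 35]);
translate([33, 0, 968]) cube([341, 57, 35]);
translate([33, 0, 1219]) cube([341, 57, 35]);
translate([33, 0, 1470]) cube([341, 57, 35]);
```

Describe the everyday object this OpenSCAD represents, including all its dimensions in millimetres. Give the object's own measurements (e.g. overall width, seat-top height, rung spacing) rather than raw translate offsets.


A straight ladder. Two 33×57 mm vertical rails, 1593 mm tall, stand 407 mm apart (outside-to-outside) with their front faces coplanar on the −y side. 6 rungs, each 57 mm deep and 35 mm tall, span between the inner faces of the rails, front faces flush with the rails. The lowest rung's underside is at z = 215 mm and rungs are spaced 251 mm apart (underside to underside).


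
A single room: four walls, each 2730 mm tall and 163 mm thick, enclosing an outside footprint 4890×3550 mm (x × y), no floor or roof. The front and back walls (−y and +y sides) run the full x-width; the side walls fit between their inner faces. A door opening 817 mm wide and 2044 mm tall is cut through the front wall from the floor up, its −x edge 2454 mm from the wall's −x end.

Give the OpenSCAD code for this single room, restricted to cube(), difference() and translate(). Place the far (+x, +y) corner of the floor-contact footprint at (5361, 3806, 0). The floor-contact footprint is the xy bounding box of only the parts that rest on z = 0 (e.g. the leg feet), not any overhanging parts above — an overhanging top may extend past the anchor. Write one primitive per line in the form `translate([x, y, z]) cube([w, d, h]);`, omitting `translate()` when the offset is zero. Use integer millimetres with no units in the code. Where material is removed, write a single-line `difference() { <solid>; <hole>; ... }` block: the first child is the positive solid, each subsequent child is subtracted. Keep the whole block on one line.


difference() { translate([471, 256, 0]) cube([4890, 163, 2730]); translate([2925, 256, 0]) cube([817, 163, 2044]); }
translate([471, 3643, 0]) cube([4890, 163, 2730]);
translate([471, 419, 0]) cube([163, 3224, 2730]);
translate([5198, 419, 0]) cube([163, 3224, 2730]);


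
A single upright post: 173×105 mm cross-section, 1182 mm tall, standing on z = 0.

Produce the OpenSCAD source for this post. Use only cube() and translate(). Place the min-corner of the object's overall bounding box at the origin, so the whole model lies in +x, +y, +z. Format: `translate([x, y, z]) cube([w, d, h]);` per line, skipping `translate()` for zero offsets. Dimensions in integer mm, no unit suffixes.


cube([173, 105, 1182]);


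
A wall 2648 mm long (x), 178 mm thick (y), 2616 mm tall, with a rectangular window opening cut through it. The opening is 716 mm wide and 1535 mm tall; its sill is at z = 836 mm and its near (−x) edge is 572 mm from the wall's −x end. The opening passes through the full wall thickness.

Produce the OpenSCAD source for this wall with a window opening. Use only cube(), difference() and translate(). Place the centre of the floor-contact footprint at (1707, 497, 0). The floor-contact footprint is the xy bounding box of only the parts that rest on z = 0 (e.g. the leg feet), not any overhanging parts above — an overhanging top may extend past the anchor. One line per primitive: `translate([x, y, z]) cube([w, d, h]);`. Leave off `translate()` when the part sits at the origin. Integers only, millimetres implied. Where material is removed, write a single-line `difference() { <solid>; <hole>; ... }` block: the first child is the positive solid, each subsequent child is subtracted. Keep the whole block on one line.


difference() { translate([383, 408, 0]) cube([2648, 178, 2616]); translate([955, 408, 836]) cube([716, 178, 1535]); }


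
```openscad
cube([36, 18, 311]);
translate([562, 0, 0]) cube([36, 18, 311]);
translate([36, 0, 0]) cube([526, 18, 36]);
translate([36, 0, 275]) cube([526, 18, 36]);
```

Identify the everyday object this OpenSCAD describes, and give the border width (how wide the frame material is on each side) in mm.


A picture frame. The border width is 36 mm.

Four thin pieces enclosing a rectangular opening — a picture frame. The two full-height stiles are 311 mm tall; the top rail sits at z = 275 and is 36 mm tall, so the border above the opening is 311 − 275 = 36 mm, matching the stile x-width.


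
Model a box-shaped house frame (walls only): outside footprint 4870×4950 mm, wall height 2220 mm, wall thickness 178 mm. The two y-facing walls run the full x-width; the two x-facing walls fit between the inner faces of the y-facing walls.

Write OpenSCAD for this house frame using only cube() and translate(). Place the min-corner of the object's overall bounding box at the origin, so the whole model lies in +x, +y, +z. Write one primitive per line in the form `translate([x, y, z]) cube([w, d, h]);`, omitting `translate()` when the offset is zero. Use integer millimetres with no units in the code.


cube([4870, 178, 2220]);
translate([0, 4772, 0]) cube([4870, 178, 2220]);
translate([0, 178, 0]) cube([178, 4594, 2220]);
translate([4692, 178, 0]) cube([178, 4594, 2220]);
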